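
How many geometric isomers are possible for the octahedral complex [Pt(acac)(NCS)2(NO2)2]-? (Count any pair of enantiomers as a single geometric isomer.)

In an octahedral complex each vertex has one trans partner and four cis neighbours.
Each acac is bidentate and must span two cis positions.
There are 3 geometric isomers: NCS trans, NO2 cis; NCS cis, NO2 cis (chiral); NCS cis, NO2 trans.

3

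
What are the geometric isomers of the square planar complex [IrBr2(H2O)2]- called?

cis and trans

There are 2 geometric isomers: Br cis; Br trans.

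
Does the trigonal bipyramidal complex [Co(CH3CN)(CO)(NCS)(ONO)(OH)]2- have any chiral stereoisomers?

yes

In a trigonal bipyramid the two axial positions differ from the three equatorial ones.
Exhaustive case analysis gives 10 geometric isomers.
Of these, 10 lack any improper symmetry element and so occur as enantiomeric pairs, giving 10 + 10 = 20 stereoisomers in total.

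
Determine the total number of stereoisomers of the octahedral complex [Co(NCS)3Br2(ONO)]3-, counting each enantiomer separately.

The six octahedral sites form three mutually perpendicular trans pairs.
Systematic placement gives 3 geometric isomers: NCS mer, Br trans; NCS fac, Br cis; NCS mer, Br cis.
Each arrangement has an internal mirror plane or centre of symmetry, so none is chiral.

3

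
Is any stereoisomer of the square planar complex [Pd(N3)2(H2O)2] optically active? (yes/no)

no

The distinct arrangements are (2 in all): N3 cis; N3 trans.
Each arrangement has an internal mirror plane or centre of symmetry, so none is chiral.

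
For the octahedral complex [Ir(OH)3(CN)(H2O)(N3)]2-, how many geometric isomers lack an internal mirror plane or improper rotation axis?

In an octahedral complex each vertex has one trans partner and four cis neighbours.
Systematic placement gives 4 geometric isomers: OH mer (3 arrangements); OH fac (chiral).
One of these lacks any improper symmetry element and so occurs as an enantiomeric pair, giving 4 + 1 = 5 stereoisomers in total.

1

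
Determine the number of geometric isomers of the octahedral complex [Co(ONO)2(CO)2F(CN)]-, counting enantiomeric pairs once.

An octahedron has six vertices in three trans pairs; every non-trans pair is cis.
There are 6 geometric isomers: ONO trans, CO cis; ONO cis, CO cis (3 arrangements, 2 chiral); ONO trans, CO trans; ONO cis, CO trans.

6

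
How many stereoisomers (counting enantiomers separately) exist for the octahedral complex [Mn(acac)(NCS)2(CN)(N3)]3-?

6

In an octahedral complex each vertex has one trans partner and four cis neighbours.
Each acac is bidentate and must span two cis positions.
Systematic placement gives 4 geometric isomers: NCS cis (3 arrangements, 2 chiral); NCS trans.
Of these, 2 lack any improper symmetry element and so occur as enantiomeric pairs, giving 4 + 2 = 6 stereoisomers in total.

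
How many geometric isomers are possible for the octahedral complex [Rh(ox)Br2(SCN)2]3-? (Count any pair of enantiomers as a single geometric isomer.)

In an octahedral complex each vertex has one trans partner and four cis neighbours.
Each ox is bidentate and must span two cis positions.
The distinct arrangements are (3 in all): Br trans, SCN cis; Br cis, SCN cis (chiral); Br cis, SCN trans.

3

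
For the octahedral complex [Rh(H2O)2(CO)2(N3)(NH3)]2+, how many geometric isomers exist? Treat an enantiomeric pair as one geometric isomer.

6

In an octahedral complex each vertex has one trans partner and four cis neighbours.
Working through the distinct placements yields 6 geometric isomers: H2O trans, CO trans; H2O cis, CO trans; H2O cis, CO cis (3 arrangements, 2 chiral); H2O trans, CO cis.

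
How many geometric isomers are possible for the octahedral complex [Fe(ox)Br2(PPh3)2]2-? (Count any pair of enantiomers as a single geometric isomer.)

Each ox is bidentate and must span two cis positions.
Working through the distinct placements yields 3 geometric isomers: Br trans, PPh3 cis; Br cis, PPh3 cis (chiral); Br cis, PPh3 trans.

3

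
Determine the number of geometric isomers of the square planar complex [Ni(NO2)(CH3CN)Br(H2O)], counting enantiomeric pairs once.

3

A square has two trans pairs of vertices; adjacent vertices are cis.
There are 3 geometric isomers: (Br/H2O trans, CH3CN/NO2 trans); (Br/NO2 trans, CH3CN/H2O trans); (Br/CH3CN trans, H2O/NO2 trans).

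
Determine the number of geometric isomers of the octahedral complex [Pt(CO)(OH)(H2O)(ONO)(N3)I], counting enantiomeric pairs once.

15

In an octahedral complex each vertex has one trans partner and four cis neighbours.
Exhaustive case analysis gives 15 geometric isomers.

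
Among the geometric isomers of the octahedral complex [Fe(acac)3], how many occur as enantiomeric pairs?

1

Each acac is bidentate and must span two cis positions.
Only one geometric arrangement is possible; it has no improper symmetry element, so it exists as a pair of enantiomers (2 stereoisomers).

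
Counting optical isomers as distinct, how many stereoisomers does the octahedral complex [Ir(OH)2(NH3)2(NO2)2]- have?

6

In an octahedral complex each vertex has one trans partner and four cis neighbours.
The distinct arrangements are (5 in all): OH trans, NH3 trans, NO2 trans; OH cis, NH3 trans, NO2 cis; OH trans, NH3 cis, NO2 cis; OH cis, NH3 cis, NO2 cis (chiral); OH cis, NH3 cis, NO2 trans.
One of these lacks any improper symmetry element and so occurs as an enantiomeric pair, giving 5 + 1 = 6 stereoisomers in total.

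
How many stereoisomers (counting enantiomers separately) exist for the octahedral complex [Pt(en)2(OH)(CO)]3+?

3

In an octahedral complex each vertex has one trans partner and four cis neighbours.
Each en is bidentate and must span two cis positions.
There are 2 geometric isomers: OH and CO mutually trans; OH and CO mutually cis (chiral).
One of these lacks any improper symmetry element and so occurs as an enantiomeric pair, giving 2 + 1 = 3 stereoisomers in total.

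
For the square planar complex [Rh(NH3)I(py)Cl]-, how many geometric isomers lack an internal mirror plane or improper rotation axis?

0

In a square planar complex each vertex has one trans partner and two cis neighbours.
There are 3 geometric isomers: (Cl/NH3 trans, I/py trans); (Cl/py trans, I/NH3 trans); (Cl/I trans, NH3/py trans).
Each arrangement has an internal mirror plane or centre of symmetry, so none is chiral.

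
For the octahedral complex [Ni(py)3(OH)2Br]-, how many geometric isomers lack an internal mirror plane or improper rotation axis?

0

The six octahedral sites form three mutually perpendicular trans pairs.
Working through the distinct placements yields 3 geometric isomers: py mer, OH cis; py mer, OH trans; py fac, OH cis.
Each arrangement has an internal mirror plane or centre of symmetry, so none is chiral.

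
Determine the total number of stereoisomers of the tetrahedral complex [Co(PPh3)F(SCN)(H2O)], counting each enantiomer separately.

2

In a tetrahedral complex all four positions are equivalent and every pair of ligands is adjacent — there is no cis/trans distinction.
Only one geometric arrangement is possible; it has no improper symmetry element, so it exists as a pair of enantiomers (2 stereoisomers).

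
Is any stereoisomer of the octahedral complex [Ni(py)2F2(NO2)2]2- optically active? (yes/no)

yes

In an octahedral complex each vertex has one trans partner and four cis neighbours.
There are 5 geometric isomers: py trans, F trans, NO2 trans; py cis, F trans, NO2 cis; py trans, F cis, NO2 cis; py cis, F cis, NO2 cis (chiral); py cis, F cis, NO2 trans.
One of these lacks any improper symmetry element and so occurs as an enantiomeric pair, giving 5 + 1 = 6 stereoisomers in total.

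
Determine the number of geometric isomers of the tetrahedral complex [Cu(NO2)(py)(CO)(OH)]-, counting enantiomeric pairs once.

All four vertices of a tetrahedron are equivalent and mutually adjacent, so cis/trans isomerism cannot arise.
Only one geometric arrangement is possible; it has no improper symmetry element, so it exists as a pair of enantiomers (2 stereoisomers).

1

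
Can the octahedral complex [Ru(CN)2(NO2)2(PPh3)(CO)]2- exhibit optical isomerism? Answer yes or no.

yes

The distinct arrangements are (6 in all): CN trans, NO2 cis; CN trans, NO2 trans; CN cis, NO2 cis (3 arrangements, 2 chiral); CN cis, NO2 trans.
Of these, 2 lack any improper symmetry element and so occur as enantiomeric pairs, giving 6 + 2 = 8 stereoisomers in total.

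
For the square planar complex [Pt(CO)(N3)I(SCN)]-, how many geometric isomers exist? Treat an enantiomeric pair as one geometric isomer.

A square has two trans pairs of vertices; adjacent vertices are cis.
Systematic placement gives 3 geometric isomers: (CO/N3 trans, I/SCN trans); (CO/SCN trans, I/N3 trans); (CO/I trans, N3/SCN trans).

3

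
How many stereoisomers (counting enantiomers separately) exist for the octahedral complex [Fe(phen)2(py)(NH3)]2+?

The six octahedral sites form three mutually perpendicular trans pairs.
Each phen is bidentate and must span two cis positions.
There are 2 geometric isomers: py and NH3 mutually cis (chiral); py and NH3 mutually trans.
One of these lacks any improper symmetry element and so occurs as an enantiomeric pair, giving 2 + 1 = 3 stereoisomers in total.

3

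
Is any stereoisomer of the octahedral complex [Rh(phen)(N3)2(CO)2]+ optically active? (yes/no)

yes

Each phen is bidentate and must span two cis positions.
The distinct arrangements are (3 in all): N3 cis, CO trans; N3 cis, CO cis (chiral); N3 trans, CO cis.
One of these lacks any improper symmetry element and so occurs as an enantiomeric pair, giving 3 + 1 = 4 stereoisomers in total.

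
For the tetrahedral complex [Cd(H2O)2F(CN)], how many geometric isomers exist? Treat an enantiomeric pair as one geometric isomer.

In a tetrahedral complex all four positions are equivalent and every pair of ligands is adjacent — there is no cis/trans distinction.
Only one geometric arrangement is possible.

1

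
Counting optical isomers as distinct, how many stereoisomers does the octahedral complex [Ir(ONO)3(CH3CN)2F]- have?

3

An octahedron has six vertices in three trans pairs; every non-trans pair is cis.
The distinct arrangements are (3 in all): ONO mer, CH3CN trans; ONO mer, CH3CN cis; ONO fac, CH3CN cis.
Each arrangement has an internal mirror plane or centre of symmetry, so none is chiral.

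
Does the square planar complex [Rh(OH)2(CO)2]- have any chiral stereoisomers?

no

The distinct arrangements are (2 in all): OH cis; OH trans.
Each arrangement has an internal mirror plane or centre of symmetry, so none is chiral.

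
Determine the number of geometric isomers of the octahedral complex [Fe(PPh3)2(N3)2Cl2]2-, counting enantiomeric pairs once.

5

In an octahedral complex each vertex has one trans partner and four cis neighbours.
The distinct arrangements are (5 in all): PPh3 trans, N3 trans, Cl trans; PPh3 cis, N3 cis, Cl trans; PPh3 trans, N3 cis, Cl cis; PPh3 cis, N3 cis, Cl cis (chiral); PPh3 cis, N3 trans, Cl cis.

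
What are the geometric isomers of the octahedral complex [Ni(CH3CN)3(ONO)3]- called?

fac and mer

In an octahedral complex each vertex has one trans partner and four cis neighbours.
There are 2 geometric isomers: CH3CN mer; CH3CN fac.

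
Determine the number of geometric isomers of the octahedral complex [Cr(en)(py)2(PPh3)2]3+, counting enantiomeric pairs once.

In an octahedral complex each vertex has one trans partner and four cis neighbours.
Each en is bidentate and must span two cis positions.
Working through the distinct placements yields 3 geometric isomers: py cis, PPh3 trans; py trans, PPh3 cis; py cis, PPh3 cis (chiral).

3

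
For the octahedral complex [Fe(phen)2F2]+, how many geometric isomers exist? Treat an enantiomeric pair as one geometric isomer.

2

An octahedron has six vertices in three trans pairs; every non-trans pair is cis.
Each phen is bidentate and must span two cis positions.
The distinct arrangements are (2 in all): F trans; F cis (chiral).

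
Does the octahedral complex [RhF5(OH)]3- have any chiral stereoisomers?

no

The six octahedral sites form three mutually perpendicular trans pairs.
Only one geometric arrangement is possible.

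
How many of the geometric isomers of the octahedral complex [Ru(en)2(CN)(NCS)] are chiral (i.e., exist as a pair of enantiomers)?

Each en is bidentate and must span two cis positions.
Working through the distinct placements yields 2 geometric isomers: CN and NCS mutually trans; CN and NCS mutually cis (chiral).
One of these lacks any improper symmetry element and so occurs as an enantiomeric pair, giving 2 + 1 = 3 stereoisomers in total.

1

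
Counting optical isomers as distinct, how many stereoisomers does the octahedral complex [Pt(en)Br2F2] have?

The six octahedral sites form three mutually perpendicular trans pairs.
Each en is bidentate and must span two cis positions.
There are 3 geometric isomers: Br trans, F cis; Br cis, F cis (chiral); Br cis, F trans.
One of these lacks any improper symmetry element and so occurs as an enantiomeric pair, giving 3 + 1 = 4 stereoisomers in total.

4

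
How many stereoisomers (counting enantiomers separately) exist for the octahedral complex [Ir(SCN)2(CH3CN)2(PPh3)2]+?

6

Working through the distinct placements yields 5 geometric isomers: SCN trans, CH3CN trans, PPh3 trans; SCN cis, CH3CN trans, PPh3 cis; SCN trans, CH3CN cis, PPh3 cis; SCN cis, CH3CN cis, PPh3 cis (chiral); SCN cis, CH3CN cis, PPh3 trans.
One of these lacks any improper symmetry element and so occurs as an enantiomeric pair, giving 5 + 1 = 6 stereoisomers in total.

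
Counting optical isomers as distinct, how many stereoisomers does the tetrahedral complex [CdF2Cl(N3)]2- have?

1

All four vertices of a tetrahedron are equivalent and mutually adjacent, so cis/trans isomerism cannot arise.
Only one geometric arrangement is possible.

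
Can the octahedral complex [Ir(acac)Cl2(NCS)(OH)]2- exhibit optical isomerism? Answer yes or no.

In an octahedral complex each vertex has one trans partner and four cis neighbours.
Each acac is bidentate and must span two cis positions.
Systematic placement gives 4 geometric isomers: Cl trans; Cl cis (3 arrangements, 2 chiral).
Of these, 2 lack any improper symmetry element and so occur as enantiomeric pairs, giving 4 + 2 = 6 stereoisomers in total.

yes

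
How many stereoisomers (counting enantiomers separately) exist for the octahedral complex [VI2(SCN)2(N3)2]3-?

An octahedron has six vertices in three trans pairs; every non-trans pair is cis.
Working through the distinct placements yields 5 geometric isomers: I trans, SCN trans, N3 trans; I trans, SCN cis, N3 cis; I cis, SCN trans, N3 cis; I cis, SCN cis, N3 cis (chiral); I cis, SCN cis, N3 trans.
One of these lacks any improper symmetry element and so occurs as an enantiomeric pair, giving 5 + 1 = 6 stereoisomers in total.

6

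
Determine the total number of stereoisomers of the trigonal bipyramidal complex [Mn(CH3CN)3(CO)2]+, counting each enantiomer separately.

In a trigonal bipyramid the two axial positions differ from the three equatorial ones.
Working through the distinct placements yields 3 geometric isomers: CO both equatorial; CO one axial, one equatorial; CO both axial.
Each arrangement has an internal mirror plane or centre of symmetry, so none is chiral.

3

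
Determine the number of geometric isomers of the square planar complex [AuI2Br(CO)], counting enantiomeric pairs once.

Working through the distinct placements yields 2 geometric isomers: I cis; I trans.

2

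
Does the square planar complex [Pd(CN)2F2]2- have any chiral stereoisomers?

Systematic placement gives 2 geometric isomers: CN cis; CN trans.
Each arrangement has an internal mirror plane or centre of symmetry, so none is chiral.

no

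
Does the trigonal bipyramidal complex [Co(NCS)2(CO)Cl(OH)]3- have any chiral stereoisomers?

yes

Systematic enumeration (placing each ligand type in turn and discarding arrangements equivalent by rotation or reflection) gives 7 geometric isomers.
Of these, 3 lack any improper symmetry element and so occur as enantiomeric pairs, giving 7 + 3 = 10 stereoisomers in total.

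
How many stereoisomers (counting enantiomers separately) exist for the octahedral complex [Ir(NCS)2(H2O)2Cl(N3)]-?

8

Working through the distinct placements yields 6 geometric isomers: NCS trans, H2O cis; NCS cis, H2O cis (3 arrangements, 2 chiral); NCS trans, H2O trans; NCS cis, H2O trans.
Of these, 2 lack any improper symmetry element and so occur as enantiomeric pairs, giving 6 + 2 = 8 stereoisomers in total.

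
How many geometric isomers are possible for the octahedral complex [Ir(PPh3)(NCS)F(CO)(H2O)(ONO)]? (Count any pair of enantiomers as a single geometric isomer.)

The six octahedral sites form three mutually perpendicular trans pairs.
Placing the ligands in turn and identifying arrangements related by rotation or reflection leaves 15 distinct geometric isomers.

15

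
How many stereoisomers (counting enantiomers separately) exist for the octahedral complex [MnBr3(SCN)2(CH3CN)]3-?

3

In an octahedral complex each vertex has one trans partner and four cis neighbours.
There are 3 geometric isomers: Br mer, SCN trans; Br mer, SCN cis; Br fac, SCN cis.
Each arrangement has an internal mirror plane or centre of symmetry, so none is chiral.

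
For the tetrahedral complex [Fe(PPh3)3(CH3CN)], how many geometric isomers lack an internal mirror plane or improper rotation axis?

0

In a tetrahedral complex all four positions are equivalent and every pair of ligands is adjacent — there is no cis/trans distinction.
Only one geometric arrangement is possible.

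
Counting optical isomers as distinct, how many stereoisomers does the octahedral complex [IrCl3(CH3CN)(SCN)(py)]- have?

In an octahedral complex each vertex has one trans partner and four cis neighbours.
There are 4 geometric isomers: Cl mer (3 arrangements); Cl fac (chiral).
One of these lacks any improper symmetry element and so occurs as an enantiomeric pair, giving 4 + 1 = 5 stereoisomers in total.

5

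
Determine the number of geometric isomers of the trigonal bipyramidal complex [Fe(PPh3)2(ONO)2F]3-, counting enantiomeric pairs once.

5

In a trigonal bipyramid the two axial positions differ from the three equatorial ones.
Systematic enumeration (placing each ligand type in turn and discarding arrangements equivalent by rotation or reflection) gives 5 geometric isomers.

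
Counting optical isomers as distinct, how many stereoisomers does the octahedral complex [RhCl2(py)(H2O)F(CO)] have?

15

An octahedron has six vertices in three trans pairs; every non-trans pair is cis.
Placing the ligands in turn and identifying arrangements related by rotation or reflection leaves 9 distinct geometric isomers.
Of these, 6 lack any improper symmetry element and so occur as enantiomeric pairs, giving 9 + 6 = 15 stereoisomers in total.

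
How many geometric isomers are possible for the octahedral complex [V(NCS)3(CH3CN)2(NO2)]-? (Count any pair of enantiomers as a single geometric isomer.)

3

An octahedron has six vertices in three trans pairs; every non-trans pair is cis.
There are 3 geometric isomers: NCS mer, CH3CN trans; NCS fac, CH3CN cis; NCS mer, CH3CN cis.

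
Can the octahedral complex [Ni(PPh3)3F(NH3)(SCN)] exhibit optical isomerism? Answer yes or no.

yes

There are 4 geometric isomers: PPh3 mer (3 arrangements); PPh3 fac (chiral).
One of these lacks any improper symmetry element and so occurs as an enantiomeric pair, giving 4 + 1 = 5 stereoisomers in total.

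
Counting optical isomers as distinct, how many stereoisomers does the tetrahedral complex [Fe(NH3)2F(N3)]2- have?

In a tetrahedral complex all four positions are equivalent and every pair of ligands is adjacent — there is no cis/trans distinction.
Only one geometric arrangement is possible.

1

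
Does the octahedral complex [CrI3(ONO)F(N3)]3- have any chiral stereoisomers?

yes

There are 4 geometric isomers: I mer (3 arrangements); I fac (chiral).
One of these lacks any improper symmetry element and so occurs as an enantiomeric pair, giving 4 + 1 = 5 stereoisomers in total.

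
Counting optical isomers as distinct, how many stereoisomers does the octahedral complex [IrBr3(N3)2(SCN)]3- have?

3

An octahedron has six vertices in three trans pairs; every non-trans pair is cis.
Working through the distinct placements yields 3 geometric isomers: Br mer, N3 cis; Br mer, N3 trans; Br fac, N3 cis.
Each arrangement has an internal mirror plane or centre of symmetry, so none is chiral.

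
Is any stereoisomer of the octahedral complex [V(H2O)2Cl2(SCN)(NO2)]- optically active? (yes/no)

yes

An octahedron has six vertices in three trans pairs; every non-trans pair is cis.
There are 6 geometric isomers: H2O trans, Cl trans; H2O cis, Cl trans; H2O cis, Cl cis (3 arrangements, 2 chiral); H2O trans, Cl cis.
Of these, 2 lack any improper symmetry element and so occur as enantiomeric pairs, giving 6 + 2 = 8 stereoisomers in total.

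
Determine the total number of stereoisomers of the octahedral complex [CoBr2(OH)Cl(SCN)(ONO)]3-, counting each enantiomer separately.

In an octahedral complex each vertex has one trans partner and four cis neighbours.
Exhaustive case analysis gives 9 geometric isomers.
Of these, 6 lack any improper symmetry element and so occur as enantiomeric pairs, giving 9 + 6 = 15 stereoisomers in total.

15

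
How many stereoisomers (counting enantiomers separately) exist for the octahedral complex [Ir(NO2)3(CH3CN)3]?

Systematic placement gives 2 geometric isomers: NO2 mer; NO2 fac.
Each arrangement has an internal mirror plane or centre of symmetry, so none is chiral.

2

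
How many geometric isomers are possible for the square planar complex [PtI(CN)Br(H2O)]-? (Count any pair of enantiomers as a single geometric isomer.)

Working through the distinct placements yields 3 geometric isomers: (Br/H2O trans, CN/I trans); (Br/I trans, CN/H2O trans); (Br/CN trans, H2O/I trans).

3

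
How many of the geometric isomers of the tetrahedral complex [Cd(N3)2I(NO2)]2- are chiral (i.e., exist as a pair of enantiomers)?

In a tetrahedral complex all four positions are equivalent and every pair of ligands is adjacent — there is no cis/trans distinction.
Only one geometric arrangement is possible.

0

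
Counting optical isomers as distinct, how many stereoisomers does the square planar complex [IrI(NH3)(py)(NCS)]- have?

3

In a square planar complex each vertex has one trans partner and two cis neighbours.
Systematic placement gives 3 geometric isomers: (I/NH3 trans, NCS/py trans); (I/py trans, NCS/NH3 trans); (I/NCS trans, NH3/py trans).
Each arrangement has an internal mirror plane or centre of symmetry, so none is chiral.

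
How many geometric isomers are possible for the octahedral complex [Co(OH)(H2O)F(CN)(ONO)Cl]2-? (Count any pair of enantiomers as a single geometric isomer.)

Placing the ligands in turn and identifying arrangements related by rotation or reflection leaves 15 distinct geometric isomers.

15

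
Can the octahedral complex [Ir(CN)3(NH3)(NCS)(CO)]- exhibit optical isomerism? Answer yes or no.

An octahedron has six vertices in three trans pairs; every non-trans pair is cis.
Systematic placement gives 4 geometric isomers: CN mer (3 arrangements); CN fac (chiral).
One of these lacks any improper symmetry element and so occurs as an enantiomeric pair, giving 4 + 1 = 5 stereoisomers in total.

yes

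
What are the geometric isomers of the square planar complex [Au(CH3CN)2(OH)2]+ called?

cis and trans

In a square planar complex each vertex has one trans partner and two cis neighbours.
The distinct arrangements are (2 in all): CH3CN cis; CH3CN trans.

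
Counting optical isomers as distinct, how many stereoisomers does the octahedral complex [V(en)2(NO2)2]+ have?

An octahedron has six vertices in three trans pairs; every non-trans pair is cis.
Each en is bidentate and must span two cis positions.
There are 2 geometric isomers: NO2 trans; NO2 cis (chiral).
One of these lacks any improper symmetry element and so occurs as an enantiomeric pair, giving 2 + 1 = 3 stereoisomers in total.

3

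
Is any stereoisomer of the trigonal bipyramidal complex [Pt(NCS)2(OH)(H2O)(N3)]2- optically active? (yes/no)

yes

In a trigonal bipyramid the two axial positions differ from the three equatorial ones.
Exhaustive case analysis gives 7 geometric isomers.
Of these, 3 lack any improper symmetry element and so occur as enantiomeric pairs, giving 7 + 3 = 10 stereoisomers in total.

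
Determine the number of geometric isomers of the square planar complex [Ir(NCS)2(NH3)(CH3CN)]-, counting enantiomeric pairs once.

A square has two trans pairs of vertices; adjacent vertices are cis.
Working through the distinct placements yields 2 geometric isomers: NCS cis; NCS trans.

2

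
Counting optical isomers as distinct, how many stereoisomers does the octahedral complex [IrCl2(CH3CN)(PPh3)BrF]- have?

15

In an octahedral complex each vertex has one trans partner and four cis neighbours.
Placing the ligands in turn and identifying arrangements related by rotation or reflection leaves 9 distinct geometric isomers.
Of these, 6 lack any improper symmetry element and so occur as enantiomeric pairs, giving 9 + 6 = 15 stereoisomers in total.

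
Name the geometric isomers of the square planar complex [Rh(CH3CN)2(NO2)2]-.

cis and trans

A square has two trans pairs of vertices; adjacent vertices are cis.
There are 2 geometric isomers: CH3CN cis; CH3CN trans.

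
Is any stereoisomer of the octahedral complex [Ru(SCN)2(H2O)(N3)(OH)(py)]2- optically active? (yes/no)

yes

The six octahedral sites form three mutually perpendicular trans pairs.
Placing the ligands in turn and identifying arrangements related by rotation or reflection leaves 9 distinct geometric isomers.
Of these, 6 lack any improper symmetry element and so occur as enantiomeric pairs, giving 9 + 6 = 15 stereoisomers in total.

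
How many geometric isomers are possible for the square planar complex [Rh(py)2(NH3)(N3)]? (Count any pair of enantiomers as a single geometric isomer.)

2

In a square planar complex each vertex has one trans partner and two cis neighbours.
Working through the distinct placements yields 2 geometric isomers: py cis; py trans.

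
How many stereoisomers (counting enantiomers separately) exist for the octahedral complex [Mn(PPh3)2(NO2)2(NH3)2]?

6

An octahedron has six vertices in three trans pairs; every non-trans pair is cis.
The distinct arrangements are (5 in all): PPh3 trans, NO2 trans, NH3 trans; PPh3 cis, NO2 cis, NH3 trans; PPh3 trans, NO2 cis, NH3 cis; PPh3 cis, NO2 cis, NH3 cis (chiral); PPh3 cis, NO2 trans, NH3 cis.
One of these lacks any improper symmetry element and so occurs as an enantiomeric pair, giving 5 + 1 = 6 stereoisomers in total.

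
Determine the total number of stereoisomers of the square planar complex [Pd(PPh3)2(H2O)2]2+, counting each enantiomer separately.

Systematic placement gives 2 geometric isomers: PPh3 cis; PPh3 trans.
Each arrangement has an internal mirror plane or centre of symmetry, so none is chiral.

2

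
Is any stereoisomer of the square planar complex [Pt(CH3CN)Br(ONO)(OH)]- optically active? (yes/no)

no

In a square planar complex each vertex has one trans partner and two cis neighbours.
Working through the distinct placements yields 3 geometric isomers: (Br/OH trans, CH3CN/ONO trans); (Br/ONO trans, CH3CN/OH trans); (Br/CH3CN trans, OH/ONO trans).
Each arrangement has an internal mirror plane or centre of symmetry, so none is chiral.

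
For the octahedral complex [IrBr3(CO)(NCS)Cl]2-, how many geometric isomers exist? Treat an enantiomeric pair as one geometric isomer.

The six octahedral sites form three mutually perpendicular trans pairs.
Working through the distinct placements yields 4 geometric isomers: Br mer (3 arrangements); Br fac (chiral).

4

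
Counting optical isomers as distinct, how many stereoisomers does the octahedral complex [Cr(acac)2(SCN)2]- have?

The six octahedral sites form three mutually perpendicular trans pairs.
Each acac is bidentate and must span two cis positions.
Systematic placement gives 2 geometric isomers: SCN trans; SCN cis (chiral).
One of these lacks any improper symmetry element and so occurs as an enantiomeric pair, giving 2 + 1 = 3 stereoisomers in total.

3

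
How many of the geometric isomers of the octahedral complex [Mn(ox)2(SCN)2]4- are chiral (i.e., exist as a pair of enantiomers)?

The six octahedral sites form three mutually perpendicular trans pairs.
Each ox is bidentate and must span two cis positions.
Systematic placement gives 2 geometric isomers: SCN trans; SCN cis (chiral).
One of these lacks any improper symmetry element and so occurs as an enantiomeric pair, giving 2 + 1 = 3 stereoisomers in total.

1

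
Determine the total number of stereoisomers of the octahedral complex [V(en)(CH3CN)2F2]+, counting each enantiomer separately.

In an octahedral complex each vertex has one trans partner and four cis neighbours.
Each en is bidentate and must span two cis positions.
There are 3 geometric isomers: CH3CN trans, F cis; CH3CN cis, F cis (chiral); CH3CN cis, F trans.
One of these lacks any improper symmetry element and so occurs as an enantiomeric pair, giving 3 + 1 = 4 stereoisomers in total.

4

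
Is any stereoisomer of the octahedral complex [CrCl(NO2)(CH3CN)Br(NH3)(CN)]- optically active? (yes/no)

In an octahedral complex each vertex has one trans partner and four cis neighbours.
Systematic enumeration (placing each ligand type in turn and discarding arrangements equivalent by rotation or reflection) gives 15 geometric isomers.
Of these, 15 lack any improper symmetry element and so occur as enantiomeric pairs, giving 15 + 15 = 30 stereoisomers in total.

yes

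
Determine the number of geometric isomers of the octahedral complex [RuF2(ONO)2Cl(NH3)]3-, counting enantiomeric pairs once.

6

An octahedron has six vertices in three trans pairs; every non-trans pair is cis.
Systematic placement gives 6 geometric isomers: F cis, ONO trans; F cis, ONO cis (3 arrangements, 2 chiral); F trans, ONO trans; F trans, ONO cis.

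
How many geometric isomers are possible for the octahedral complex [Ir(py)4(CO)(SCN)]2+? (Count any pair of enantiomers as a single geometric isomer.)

The six octahedral sites form three mutually perpendicular trans pairs.
There are 2 geometric isomers: CO and SCN mutually trans; CO and SCN mutually cis.

2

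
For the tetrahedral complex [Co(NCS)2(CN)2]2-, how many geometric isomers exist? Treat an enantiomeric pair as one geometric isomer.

1

Only one geometric arrangement is possible.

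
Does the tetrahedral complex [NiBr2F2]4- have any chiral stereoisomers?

no

In a tetrahedral complex all four positions are equivalent and every pair of ligands is adjacent — there is no cis/trans distinction.
Only one geometric arrangement is possible.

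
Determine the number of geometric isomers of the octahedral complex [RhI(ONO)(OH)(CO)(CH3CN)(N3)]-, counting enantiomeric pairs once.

Exhaustive case analysis gives 15 geometric isomers.

15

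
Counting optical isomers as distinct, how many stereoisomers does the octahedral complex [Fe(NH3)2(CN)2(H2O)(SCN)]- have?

In an octahedral complex each vertex has one trans partner and four cis neighbours.
There are 6 geometric isomers: NH3 cis, CN trans; NH3 trans, CN trans; NH3 cis, CN cis (3 arrangements, 2 chiral); NH3 trans, CN cis.
Of these, 2 lack any improper symmetry element and so occur as enantiomeric pairs, giving 6 + 2 = 8 stereoisomers in total.

8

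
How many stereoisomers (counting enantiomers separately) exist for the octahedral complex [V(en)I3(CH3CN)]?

The six octahedral sites form three mutually perpendicular trans pairs.
Each en is bidentate and must span two cis positions.
The distinct arrangements are (2 in all): I fac; I mer.
Each arrangement has an internal mirror plane or centre of symmetry, so none is chiral.

2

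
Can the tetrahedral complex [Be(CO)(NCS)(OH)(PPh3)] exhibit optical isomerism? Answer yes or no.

yes

Only one geometric arrangement is possible; it has no improper symmetry element, so it exists as a pair of enantiomers (2 stereoisomers).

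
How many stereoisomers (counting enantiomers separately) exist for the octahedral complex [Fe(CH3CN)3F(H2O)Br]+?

5

The six octahedral sites form three mutually perpendicular trans pairs.
Systematic placement gives 4 geometric isomers: CH3CN mer (3 arrangements); CH3CN fac (chiral).
One of these lacks any improper symmetry element and so occurs as an enantiomeric pair, giving 4 + 1 = 5 stereoisomers in total.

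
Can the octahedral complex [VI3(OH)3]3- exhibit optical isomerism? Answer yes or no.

Systematic placement gives 2 geometric isomers: I mer; I fac.
Each arrangement has an internal mirror plane or centre of symmetry, so none is chiral.

no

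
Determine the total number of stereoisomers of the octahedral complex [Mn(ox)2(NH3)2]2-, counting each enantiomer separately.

3

An octahedron has six vertices in three trans pairs; every non-trans pair is cis.
Each ox is bidentate and must span two cis positions.
Systematic placement gives 2 geometric isomers: NH3 trans; NH3 cis (chiral).
One of these lacks any improper symmetry element and so occurs as an enantiomeric pair, giving 2 + 1 = 3 stereoisomers in total.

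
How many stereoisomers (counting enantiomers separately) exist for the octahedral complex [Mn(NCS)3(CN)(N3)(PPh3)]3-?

The six octahedral sites form three mutually perpendicular trans pairs.
The distinct arrangements are (4 in all): NCS mer (3 arrangements); NCS fac (chiral).
One of these lacks any improper symmetry element and so occurs as an enantiomeric pair, giving 4 + 1 = 5 stereoisomers in total.

5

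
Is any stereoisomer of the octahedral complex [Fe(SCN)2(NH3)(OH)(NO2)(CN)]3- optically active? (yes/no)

The six octahedral sites form three mutually perpendicular trans pairs.
Systematic enumeration (placing each ligand type in turn and discarding arrangements equivalent by rotation or reflection) gives 9 geometric isomers.
Of these, 6 lack any improper symmetry element and so occur as enantiomeric pairs, giving 9 + 6 = 15 stereoisomers in total.

yes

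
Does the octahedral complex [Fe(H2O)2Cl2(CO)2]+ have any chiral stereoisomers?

The six octahedral sites form three mutually perpendicular trans pairs.
Working through the distinct placements yields 5 geometric isomers: H2O trans, Cl trans, CO trans; H2O cis, Cl cis, CO trans; H2O trans, Cl cis, CO cis; H2O cis, Cl cis, CO cis (chiral); H2O cis, Cl trans, CO cis.
One of these lacks any improper symmetry element and so occurs as an enantiomeric pair, giving 5 + 1 = 6 stereoisomers in total.

yes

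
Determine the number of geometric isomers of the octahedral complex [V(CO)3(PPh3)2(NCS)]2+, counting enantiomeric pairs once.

3

An octahedron has six vertices in three trans pairs; every non-trans pair is cis.
There are 3 geometric isomers: CO mer, PPh3 trans; CO mer, PPh3 cis; CO fac, PPh3 cis.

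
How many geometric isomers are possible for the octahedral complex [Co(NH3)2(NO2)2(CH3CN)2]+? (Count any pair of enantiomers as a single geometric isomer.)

5

Working through the distinct placements yields 5 geometric isomers: NH3 trans, NO2 trans, CH3CN trans; NH3 cis, NO2 cis, CH3CN trans; NH3 cis, NO2 trans, CH3CN cis; NH3 cis, NO2 cis, CH3CN cis (chiral); NH3 trans, NO2 cis, CH3CN cis.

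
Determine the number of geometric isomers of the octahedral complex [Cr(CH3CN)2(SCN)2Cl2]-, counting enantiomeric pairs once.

In an octahedral complex each vertex has one trans partner and four cis neighbours.
Systematic placement gives 5 geometric isomers: CH3CN trans, SCN trans, Cl trans; CH3CN trans, SCN cis, Cl cis; CH3CN cis, SCN trans, Cl cis; CH3CN cis, SCN cis, Cl cis (chiral); CH3CN cis, SCN cis, Cl trans.

5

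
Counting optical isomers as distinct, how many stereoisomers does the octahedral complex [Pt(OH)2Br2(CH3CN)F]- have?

An octahedron has six vertices in three trans pairs; every non-trans pair is cis.
Working through the distinct placements yields 6 geometric isomers: OH trans, Br trans; OH cis, Br trans; OH trans, Br cis; OH cis, Br cis (3 arrangements, 2 chiral).
Of these, 2 lack any improper symmetry element and so occur as enantiomeric pairs, giving 6 + 2 = 8 stereoisomers in total.

8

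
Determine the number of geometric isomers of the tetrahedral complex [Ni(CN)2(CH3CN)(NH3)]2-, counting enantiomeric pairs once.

1

In a tetrahedral complex all four positions are equivalent and every pair of ligands is adjacent — there is no cis/trans distinction.
Only one geometric arrangement is possible.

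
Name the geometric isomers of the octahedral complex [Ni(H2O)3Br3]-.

fac and mer

The six octahedral sites form three mutually perpendicular trans pairs.
Systematic placement gives 2 geometric isomers: H2O mer; H2O fac.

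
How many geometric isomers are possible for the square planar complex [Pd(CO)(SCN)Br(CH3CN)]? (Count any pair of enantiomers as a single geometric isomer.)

3

In a square planar complex each vertex has one trans partner and two cis neighbours.
The distinct arrangements are (3 in all): (Br/CO trans, CH3CN/SCN trans); (Br/SCN trans, CH3CN/CO trans); (Br/CH3CN trans, CO/SCN trans).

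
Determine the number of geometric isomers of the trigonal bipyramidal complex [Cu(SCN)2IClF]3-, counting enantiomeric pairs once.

In a trigonal bipyramid the two axial positions differ from the three equatorial ones.
Systematic enumeration (placing each ligand type in turn and discarding arrangements equivalent by rotation or reflection) gives 7 geometric isomers.

7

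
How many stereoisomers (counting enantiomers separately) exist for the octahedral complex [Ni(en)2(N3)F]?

3

Each en is bidentate and must span two cis positions.
There are 2 geometric isomers: N3 and F mutually trans; N3 and F mutually cis (chiral).
One of these lacks any improper symmetry element and so occurs as an enantiomeric pair, giving 2 + 1 = 3 stereoisomers in total.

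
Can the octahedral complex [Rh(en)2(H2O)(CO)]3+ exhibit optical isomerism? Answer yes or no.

yes

An octahedron has six vertices in three trans pairs; every non-trans pair is cis.
Each en is bidentate and must span two cis positions.
There are 2 geometric isomers: H2O and CO mutually trans; H2O and CO mutually cis (chiral).
One of these lacks any improper symmetry element and so occurs as an enantiomeric pair, giving 2 + 1 = 3 stereoisomers in total.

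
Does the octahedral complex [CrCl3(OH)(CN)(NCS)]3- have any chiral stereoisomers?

An octahedron has six vertices in three trans pairs; every non-trans pair is cis.
Systematic placement gives 4 geometric isomers: Cl mer (3 arrangements); Cl fac (chiral).
One of these lacks any improper symmetry element and so occurs as an enantiomeric pair, giving 4 + 1 = 5 stereoisomers in total.

yes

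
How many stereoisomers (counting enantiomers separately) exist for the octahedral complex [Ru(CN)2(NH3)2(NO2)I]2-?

The six octahedral sites form three mutually perpendicular trans pairs.
Working through the distinct placements yields 6 geometric isomers: CN trans, NH3 cis; CN trans, NH3 trans; CN cis, NH3 cis (3 arrangements, 2 chiral); CN cis, NH3 trans.
Of these, 2 lack any improper symmetry element and so occur as enantiomeric pairs, giving 6 + 2 = 8 stereoisomers in total.

8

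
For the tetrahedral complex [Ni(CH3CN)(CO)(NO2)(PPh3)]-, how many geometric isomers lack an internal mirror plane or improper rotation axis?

1

In a tetrahedral complex all four positions are equivalent and every pair of ligands is adjacent — there is no cis/trans distinction.
Only one geometric arrangement is possible; it has no improper symmetry element, so it exists as a pair of enantiomers (2 stereoisomers).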